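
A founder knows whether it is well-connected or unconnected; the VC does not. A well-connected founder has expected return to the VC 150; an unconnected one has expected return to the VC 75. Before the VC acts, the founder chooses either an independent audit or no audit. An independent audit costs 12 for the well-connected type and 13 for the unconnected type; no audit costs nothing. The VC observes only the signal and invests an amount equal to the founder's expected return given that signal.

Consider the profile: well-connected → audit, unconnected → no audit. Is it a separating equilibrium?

No

If types separate, audit earns payment 150 and no audit earns 75.
Well-connected: audit gives 150 − 12 = 138; no audit gives 75 − 0 = 75. No deviation. ✓
Unconnected: no audit gives 75 − 0 = 75; audit gives 150 − 13 = 137. Would deviate. ✗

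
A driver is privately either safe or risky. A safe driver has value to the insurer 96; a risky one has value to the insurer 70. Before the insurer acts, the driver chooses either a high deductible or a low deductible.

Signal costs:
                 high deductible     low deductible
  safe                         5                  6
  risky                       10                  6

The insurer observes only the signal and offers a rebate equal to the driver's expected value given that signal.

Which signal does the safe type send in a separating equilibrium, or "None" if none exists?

Try safe → high deductible, risky → low deductible:
  If types separate, high deductible earns payment 96 and low deductible earns 70.
  Safe: high deductible gives 96 − 5 = 91; low deductible gives 70 − 6 = 64. No deviation. ✓
  Risky: low deductible gives 70 − 6 = 64; high deductible gives 96 − 10 = 86. Would deviate. ✗
Try safe → low deductible, risky → high deductible:
  If types separate, low deductible earns payment 96 and high deductible earns 70.
  Safe: low deductible gives 96 − 6 = 90; high deductible gives 70 − 5 = 65. No deviation. ✓
  Risky: high deductible gives 70 − 10 = 60; low deductible gives 96 − 6 = 90. Would deviate. ✗
Neither assignment is incentive-compatible.

None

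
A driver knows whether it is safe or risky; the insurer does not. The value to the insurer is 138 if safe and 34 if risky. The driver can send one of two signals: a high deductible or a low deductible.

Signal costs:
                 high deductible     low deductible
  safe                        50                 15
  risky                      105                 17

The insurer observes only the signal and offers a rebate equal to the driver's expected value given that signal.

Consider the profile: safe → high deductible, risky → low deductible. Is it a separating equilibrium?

If types separate, high deductible earns payment 138 and low deductible earns 34.
Safe: high deductible gives 138 − 50 = 88; low deductible gives 34 − 15 = 19. No deviation. ✓
Risky: low deductible gives 34 − 17 = 17; high deductible gives 138 − 105 = 33. Would deviate. ✗

No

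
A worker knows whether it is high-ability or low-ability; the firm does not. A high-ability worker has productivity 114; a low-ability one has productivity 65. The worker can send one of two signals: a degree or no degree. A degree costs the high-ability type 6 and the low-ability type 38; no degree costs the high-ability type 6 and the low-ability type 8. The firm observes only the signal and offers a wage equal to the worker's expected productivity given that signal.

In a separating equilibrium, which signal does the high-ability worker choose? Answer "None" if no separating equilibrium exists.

None

Try high-ability → degree, low-ability → no degree:
  Under separation the firm infers type exactly: degree → high-ability (pays 114), no degree → low-ability (pays 65).
  High-ability: degree gives 114 − 6 = 108; no degree gives 65 − 6 = 59. No deviation. ✓
  Low-ability: no degree gives 65 − 8 = 57; degree gives 114 − 38 = 76. Would deviate. ✗
Try high-ability → no degree, low-ability → degree:
  Under separation the firm infers type exactly: no degree → high-ability (pays 114), degree → low-ability (pays 65).
  High-ability: no degree gives 114 − 6 = 108; degree gives 65 − 6 = 59. No deviation. ✓
  Low-ability: degree gives 65 − 38 = 27; no degree gives 114 − 8 = 106. Would deviate. ✗
Neither assignment is incentive-compatible.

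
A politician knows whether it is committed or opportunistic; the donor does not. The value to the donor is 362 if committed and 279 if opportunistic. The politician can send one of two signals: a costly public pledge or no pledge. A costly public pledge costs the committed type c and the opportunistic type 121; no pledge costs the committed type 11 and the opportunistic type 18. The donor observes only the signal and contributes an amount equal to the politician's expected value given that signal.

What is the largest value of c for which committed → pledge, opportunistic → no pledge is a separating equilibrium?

94

Under separation: pledge → committed (pays 362); no pledge → opportunistic (pays 279).
Opportunistic: 279 − 18 = 261 ≥ 362 − 121 = 241. Holds regardless of c. ✓
Committed: 362 − c ≥ 279 − 11, so c ≤ 362 − 268 = 94.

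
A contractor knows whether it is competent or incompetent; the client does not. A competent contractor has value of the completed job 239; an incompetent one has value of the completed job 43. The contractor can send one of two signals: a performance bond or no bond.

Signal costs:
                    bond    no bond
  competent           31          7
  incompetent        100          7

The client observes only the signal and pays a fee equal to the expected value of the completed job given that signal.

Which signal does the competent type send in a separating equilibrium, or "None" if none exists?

None

Try competent → bond, incompetent → no bond:
  Under separation the client infers type exactly: bond → competent (pays 239), no bond → incompetent (pays 43).
  Competent: bond gives 239 − 31 = 208; no bond gives 43 − 7 = 36. No deviation. ✓
  Incompetent: no bond gives 43 − 7 = 36; bond gives 239 − 100 = 139. Would deviate. ✗
Try competent → no bond, incompetent → bond:
  Under separation the client infers type exactly: no bond → competent (pays 239), bond → incompetent (pays 43).
  Competent: no bond gives 239 − 7 = 232; bond gives 43 − 31 = 12. No deviation. ✓
  Incompetent: bond gives 43 − 100 = -57; no bond gives 239 − 7 = 232. Would deviate. ✗
Neither assignment is incentive-compatible.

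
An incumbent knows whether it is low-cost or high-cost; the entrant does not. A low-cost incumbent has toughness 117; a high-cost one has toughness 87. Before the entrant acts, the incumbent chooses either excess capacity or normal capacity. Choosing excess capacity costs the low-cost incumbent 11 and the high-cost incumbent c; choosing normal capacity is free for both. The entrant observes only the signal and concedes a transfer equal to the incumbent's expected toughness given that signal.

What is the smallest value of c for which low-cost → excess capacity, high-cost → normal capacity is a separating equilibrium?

Under separation: excess capacity → low-cost (pays 117); normal capacity → high-cost (pays 87).
Low-cost: 117 − 11 = 106 ≥ 87 − 0 = 87. Holds regardless of c. ✓
High-cost: 87 − 0 ≥ 117 − c, so c ≥ 117 − 87 = 30.

30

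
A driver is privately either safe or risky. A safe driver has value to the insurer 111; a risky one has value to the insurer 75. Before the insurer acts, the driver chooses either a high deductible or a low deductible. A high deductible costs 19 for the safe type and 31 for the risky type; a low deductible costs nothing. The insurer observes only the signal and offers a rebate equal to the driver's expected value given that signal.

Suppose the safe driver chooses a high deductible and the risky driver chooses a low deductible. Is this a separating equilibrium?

Under separation the insurer infers type exactly: high deductible → safe (pays 111), low deductible → risky (pays 75).
Safe: high deductible gives 111 − 19 = 92; low deductible gives 75 − 0 = 75. No deviation. ✓
Risky: low deductible gives 75 − 0 = 75; high deductible gives 111 − 31 = 80. Would deviate. ✗

No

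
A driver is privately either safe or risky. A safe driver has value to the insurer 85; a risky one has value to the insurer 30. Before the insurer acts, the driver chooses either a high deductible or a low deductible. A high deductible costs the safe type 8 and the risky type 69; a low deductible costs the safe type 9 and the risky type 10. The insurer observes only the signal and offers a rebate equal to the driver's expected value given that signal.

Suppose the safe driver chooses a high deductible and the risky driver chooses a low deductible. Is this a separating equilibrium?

If types separate, high deductible earns payment 85 and low deductible earns 30.
Safe: high deductible gives 85 − 8 = 77; low deductible gives 30 − 9 = 21. No deviation. ✓
Risky: low deductible gives 30 − 10 = 20; high deductible gives 85 − 69 = 16. No deviation. ✓
Neither type gains from mimicking the other.

Yes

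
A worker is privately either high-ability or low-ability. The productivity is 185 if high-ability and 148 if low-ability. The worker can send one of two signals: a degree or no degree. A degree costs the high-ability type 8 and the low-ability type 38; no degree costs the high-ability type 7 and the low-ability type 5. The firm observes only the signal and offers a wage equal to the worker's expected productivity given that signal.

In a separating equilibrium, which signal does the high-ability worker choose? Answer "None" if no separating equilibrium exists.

None

Try high-ability → degree, low-ability → no degree:
  Under separation the firm infers type exactly: degree → high-ability (pays 185), no degree → low-ability (pays 148).
  High-ability: degree gives 185 − 8 = 177; no degree gives 148 − 7 = 141. No deviation. ✓
  Low-ability: no degree gives 148 − 5 = 143; degree gives 185 − 38 = 147. Would deviate. ✗
Try high-ability → no degree, low-ability → degree:
  Under separation the firm infers type exactly: no degree → high-ability (pays 185), degree → low-ability (pays 148).
  High-ability: no degree gives 185 − 7 = 178; degree gives 148 − 8 = 140. No deviation. ✓
  Low-ability: degree gives 148 − 38 = 110; no degree gives 185 − 5 = 180. Would deviate. ✗
Neither assignment is incentive-compatible.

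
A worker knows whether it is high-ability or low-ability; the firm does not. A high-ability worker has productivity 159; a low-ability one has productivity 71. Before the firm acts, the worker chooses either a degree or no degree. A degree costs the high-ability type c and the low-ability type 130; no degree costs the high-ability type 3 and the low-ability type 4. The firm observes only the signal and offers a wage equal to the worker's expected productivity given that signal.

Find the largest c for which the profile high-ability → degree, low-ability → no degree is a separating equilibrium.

91

Under separation: degree → high-ability (pays 159); no degree → low-ability (pays 71).
Low-ability: 71 − 4 = 67 ≥ 159 − 130 = 29. Holds regardless of c. ✓
High-ability: 159 − c ≥ 71 − 3, so c ≤ 159 − 68 = 91.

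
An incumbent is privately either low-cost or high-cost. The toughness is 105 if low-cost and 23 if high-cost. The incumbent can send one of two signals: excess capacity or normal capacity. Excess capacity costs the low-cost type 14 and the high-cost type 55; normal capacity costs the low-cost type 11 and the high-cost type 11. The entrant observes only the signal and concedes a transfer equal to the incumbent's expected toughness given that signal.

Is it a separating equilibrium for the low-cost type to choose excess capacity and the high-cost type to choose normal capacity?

No

If types separate, excess capacity earns payment 105 and normal capacity earns 23.
Low-cost: excess capacity gives 105 − 14 = 91; normal capacity gives 23 − 11 = 12. No deviation. ✓
High-cost: normal capacity gives 23 − 11 = 12; excess capacity gives 105 − 55 = 50. Would deviate. ✗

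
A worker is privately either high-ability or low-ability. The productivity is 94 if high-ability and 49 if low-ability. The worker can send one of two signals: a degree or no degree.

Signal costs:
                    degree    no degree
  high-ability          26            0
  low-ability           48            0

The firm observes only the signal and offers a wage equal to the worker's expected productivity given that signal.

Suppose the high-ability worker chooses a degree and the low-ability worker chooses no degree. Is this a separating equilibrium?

Yes

If types separate, degree earns payment 94 and no degree earns 49.
High-ability: degree gives 94 − 26 = 68; no degree gives 49 − 0 = 49. No deviation. ✓
Low-ability: no degree gives 49 − 0 = 49; degree gives 94 − 48 = 46. No deviation. ✓
Neither type gains from mimicking the other.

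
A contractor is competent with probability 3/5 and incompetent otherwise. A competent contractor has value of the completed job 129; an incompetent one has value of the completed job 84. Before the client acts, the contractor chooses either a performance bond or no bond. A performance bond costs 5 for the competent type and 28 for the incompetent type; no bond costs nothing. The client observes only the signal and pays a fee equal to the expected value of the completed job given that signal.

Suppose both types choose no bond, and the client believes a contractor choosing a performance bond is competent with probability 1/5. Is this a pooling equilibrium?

Yes

At the pooled signal (no bond) the client holds the prior 3/5 and pays 3/5·129 + 2/5·84 = 111. Off-path (bond) belief 1/5 gives 1/5·129 + 4/5·84 = 93.
Competent: no bond gives 111 − 0 = 111; bond gives 93 − 5 = 88. Stays. ✓
Incompetent: no bond gives 111 − 0 = 111; bond gives 93 − 28 = 65. Stays. ✓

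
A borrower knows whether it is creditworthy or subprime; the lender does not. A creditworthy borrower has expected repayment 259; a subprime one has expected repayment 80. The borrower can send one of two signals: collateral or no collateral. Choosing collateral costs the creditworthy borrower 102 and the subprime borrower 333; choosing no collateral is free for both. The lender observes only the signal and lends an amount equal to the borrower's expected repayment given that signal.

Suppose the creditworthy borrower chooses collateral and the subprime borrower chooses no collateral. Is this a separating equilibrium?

If types separate, collateral earns payment 259 and no collateral earns 80.
Creditworthy: collateral gives 259 − 102 = 157; no collateral gives 80 − 0 = 80. No deviation. ✓
Subprime: no collateral gives 80 − 0 = 80; collateral gives 259 − 333 = -74. No deviation. ✓
Both incentive constraints hold.

Yes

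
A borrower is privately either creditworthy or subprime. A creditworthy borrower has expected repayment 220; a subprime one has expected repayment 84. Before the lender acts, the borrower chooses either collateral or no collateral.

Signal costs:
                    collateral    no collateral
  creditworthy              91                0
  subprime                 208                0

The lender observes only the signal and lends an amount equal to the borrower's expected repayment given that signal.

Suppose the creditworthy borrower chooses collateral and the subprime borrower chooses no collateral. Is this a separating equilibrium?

If types separate, collateral earns payment 220 and no collateral earns 84.
Creditworthy: collateral gives 220 − 91 = 129; no collateral gives 84 − 0 = 84. No deviation. ✓
Subprime: no collateral gives 84 − 0 = 84; collateral gives 220 − 208 = 12. No deviation. ✓
Neither type gains from mimicking the other.

Yes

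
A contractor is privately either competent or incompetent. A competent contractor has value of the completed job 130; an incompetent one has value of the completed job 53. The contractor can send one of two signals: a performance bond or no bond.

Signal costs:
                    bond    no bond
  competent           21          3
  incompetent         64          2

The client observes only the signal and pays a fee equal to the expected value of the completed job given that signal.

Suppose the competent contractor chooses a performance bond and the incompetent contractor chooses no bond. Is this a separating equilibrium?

If types separate, bond earns payment 130 and no bond earns 53.
Competent: bond gives 130 − 21 = 109; no bond gives 53 − 3 = 50. No deviation. ✓
Incompetent: no bond gives 53 − 2 = 51; bond gives 130 − 64 = 66. Would deviate. ✗

No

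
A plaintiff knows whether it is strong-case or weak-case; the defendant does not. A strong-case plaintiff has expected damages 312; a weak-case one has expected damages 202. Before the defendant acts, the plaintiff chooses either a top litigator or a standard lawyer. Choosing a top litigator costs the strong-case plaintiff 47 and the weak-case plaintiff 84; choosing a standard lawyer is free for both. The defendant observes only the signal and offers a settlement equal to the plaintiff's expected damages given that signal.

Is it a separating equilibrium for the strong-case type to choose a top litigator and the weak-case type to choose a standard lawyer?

Under separation the defendant infers type exactly: top litigator → strong-case (pays 312), standard lawyer → weak-case (pays 202).
Strong-case: top litigator gives 312 − 47 = 265; standard lawyer gives 202 − 0 = 202. No deviation. ✓
Weak-case: standard lawyer gives 202 − 0 = 202; top litigator gives 312 − 84 = 228. Would deviate. ✗

No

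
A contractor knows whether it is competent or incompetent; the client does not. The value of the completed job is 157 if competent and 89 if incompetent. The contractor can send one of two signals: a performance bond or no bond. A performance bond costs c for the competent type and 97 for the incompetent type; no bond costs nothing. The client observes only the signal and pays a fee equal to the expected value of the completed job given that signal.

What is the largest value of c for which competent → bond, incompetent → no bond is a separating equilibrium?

68

Under separation: bond → competent (pays 157); no bond → incompetent (pays 89).
Incompetent: 89 − 0 = 89 ≥ 157 − 97 = 60. Holds regardless of c. ✓
Competent: 157 − c ≥ 89 − 0, so c ≤ 157 − 89 = 68.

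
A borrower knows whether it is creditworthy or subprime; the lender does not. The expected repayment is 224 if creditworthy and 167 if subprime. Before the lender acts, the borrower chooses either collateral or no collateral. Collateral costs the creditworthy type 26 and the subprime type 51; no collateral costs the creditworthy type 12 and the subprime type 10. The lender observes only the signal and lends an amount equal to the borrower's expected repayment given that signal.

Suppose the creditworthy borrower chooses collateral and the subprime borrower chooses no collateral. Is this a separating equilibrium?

If types separate, collateral earns payment 224 and no collateral earns 167.
Creditworthy: collateral gives 224 − 26 = 198; no collateral gives 167 − 12 = 155. No deviation. ✓
Subprime: no collateral gives 167 − 10 = 157; collateral gives 224 − 51 = 173. Would deviate. ✗

No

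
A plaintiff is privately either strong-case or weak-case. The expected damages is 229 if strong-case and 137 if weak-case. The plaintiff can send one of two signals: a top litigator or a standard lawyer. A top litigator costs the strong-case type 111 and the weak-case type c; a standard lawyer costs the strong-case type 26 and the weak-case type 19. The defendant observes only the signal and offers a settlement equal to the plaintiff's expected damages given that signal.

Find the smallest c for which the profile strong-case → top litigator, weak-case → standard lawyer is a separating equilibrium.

111

Under separation: top litigator → strong-case (pays 229); standard lawyer → weak-case (pays 137).
Strong-case: 229 − 111 = 118 ≥ 137 − 26 = 111. Holds regardless of c. ✓
Weak-case: 137 − 19 ≥ 229 − c, so c ≥ 229 − 118 = 111.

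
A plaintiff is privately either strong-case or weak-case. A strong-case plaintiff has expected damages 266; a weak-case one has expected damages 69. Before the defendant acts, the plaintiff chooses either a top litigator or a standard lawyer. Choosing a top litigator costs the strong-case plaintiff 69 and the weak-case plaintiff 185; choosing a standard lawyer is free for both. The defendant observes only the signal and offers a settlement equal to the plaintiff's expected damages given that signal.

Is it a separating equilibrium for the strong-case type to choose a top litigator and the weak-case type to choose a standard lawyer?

If types separate, top litigator earns payment 266 and standard lawyer earns 69.
Strong-case: top litigator gives 266 − 69 = 197; standard lawyer gives 69 − 0 = 69. No deviation. ✓
Weak-case: standard lawyer gives 69 − 0 = 69; top litigator gives 266 − 185 = 81. Would deviate. ✗

No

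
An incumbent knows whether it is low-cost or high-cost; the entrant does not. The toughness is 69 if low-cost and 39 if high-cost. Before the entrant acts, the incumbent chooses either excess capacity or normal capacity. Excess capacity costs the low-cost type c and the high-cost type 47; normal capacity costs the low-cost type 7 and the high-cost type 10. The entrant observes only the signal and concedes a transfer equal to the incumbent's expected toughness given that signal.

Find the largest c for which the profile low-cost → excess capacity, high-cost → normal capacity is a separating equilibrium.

37

Under separation: excess capacity → low-cost (pays 69); normal capacity → high-cost (pays 39).
High-cost: 39 − 10 = 29 ≥ 69 − 47 = 22. Holds regardless of c. ✓
Low-cost: 69 − c ≥ 39 − 7, so c ≤ 69 − 32 = 37.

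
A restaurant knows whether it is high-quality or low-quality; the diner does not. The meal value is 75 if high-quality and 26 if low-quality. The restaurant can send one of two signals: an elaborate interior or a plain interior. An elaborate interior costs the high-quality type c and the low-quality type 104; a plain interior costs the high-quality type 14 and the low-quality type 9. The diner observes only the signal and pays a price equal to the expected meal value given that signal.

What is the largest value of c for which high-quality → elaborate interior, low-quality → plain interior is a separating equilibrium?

63

Under separation: elaborate interior → high-quality (pays 75); plain interior → low-quality (pays 26).
Low-quality: 26 − 9 = 17 ≥ 75 − 104 = -29. Holds regardless of c. ✓
High-quality: 75 − c ≥ 26 − 14, so c ≤ 75 − 12 = 63.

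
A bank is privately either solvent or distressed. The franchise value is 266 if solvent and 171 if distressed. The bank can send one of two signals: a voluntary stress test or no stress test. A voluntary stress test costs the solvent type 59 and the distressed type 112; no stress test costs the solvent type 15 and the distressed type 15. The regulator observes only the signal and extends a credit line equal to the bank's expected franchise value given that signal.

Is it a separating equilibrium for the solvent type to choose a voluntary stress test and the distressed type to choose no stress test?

If types separate, stress test earns payment 266 and no stress test earns 171.
Solvent: stress test gives 266 − 59 = 207; no stress test gives 171 − 15 = 156. No deviation. ✓
Distressed: no stress test gives 171 − 15 = 156; stress test gives 266 − 112 = 154. No deviation. ✓
Neither type gains from mimicking the other.

Yes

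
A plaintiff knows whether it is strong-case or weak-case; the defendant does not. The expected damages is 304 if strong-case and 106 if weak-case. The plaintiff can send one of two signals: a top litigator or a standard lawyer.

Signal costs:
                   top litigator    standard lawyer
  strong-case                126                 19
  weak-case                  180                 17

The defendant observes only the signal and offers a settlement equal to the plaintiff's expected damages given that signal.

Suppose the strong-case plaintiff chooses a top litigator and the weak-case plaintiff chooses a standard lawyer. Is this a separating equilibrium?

No

If types separate, top litigator earns payment 304 and standard lawyer earns 106.
Strong-case: top litigator gives 304 − 126 = 178; standard lawyer gives 106 − 19 = 87. No deviation. ✓
Weak-case: standard lawyer gives 106 − 17 = 89; top litigator gives 304 − 180 = 124. Would deviate. ✗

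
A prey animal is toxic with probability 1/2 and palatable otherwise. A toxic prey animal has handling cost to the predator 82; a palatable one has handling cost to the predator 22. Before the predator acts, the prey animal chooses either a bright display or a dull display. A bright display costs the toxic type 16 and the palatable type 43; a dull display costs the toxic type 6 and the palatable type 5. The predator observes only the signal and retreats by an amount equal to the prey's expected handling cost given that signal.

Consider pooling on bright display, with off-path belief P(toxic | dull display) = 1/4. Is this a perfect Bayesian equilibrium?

At the pooled signal (bright display) the predator holds the prior 1/2 and pays 1/2·82 + 1/2·22 = 52. Off-path (dull display) belief 1/4 gives 1/4·82 + 3/4·22 = 37.
Toxic: bright display gives 52 − 16 = 36; dull display gives 37 − 6 = 31. Stays. ✓
Palatable: bright display gives 52 − 43 = 9; dull display gives 37 − 5 = 32. Deviates. ✗

No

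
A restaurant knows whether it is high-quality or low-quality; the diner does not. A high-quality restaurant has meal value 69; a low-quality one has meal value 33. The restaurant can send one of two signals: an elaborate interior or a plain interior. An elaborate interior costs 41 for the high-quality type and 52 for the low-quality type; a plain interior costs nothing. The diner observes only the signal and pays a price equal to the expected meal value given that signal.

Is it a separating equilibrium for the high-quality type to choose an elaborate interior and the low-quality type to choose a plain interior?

Under separation the diner infers type exactly: elaborate interior → high-quality (pays 69), plain interior → low-quality (pays 33).
High-quality: elaborate interior gives 69 − 41 = 28; plain interior gives 33 − 0 = 33. Would deviate. ✗
Low-quality: plain interior gives 33 − 0 = 33; elaborate interior gives 69 − 52 = 17. No deviation. ✓

No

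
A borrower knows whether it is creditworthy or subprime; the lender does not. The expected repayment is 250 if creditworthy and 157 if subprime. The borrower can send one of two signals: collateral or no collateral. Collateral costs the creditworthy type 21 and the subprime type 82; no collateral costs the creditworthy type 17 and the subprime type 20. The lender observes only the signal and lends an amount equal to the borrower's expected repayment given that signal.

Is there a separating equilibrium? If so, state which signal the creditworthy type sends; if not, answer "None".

None

Try creditworthy → collateral, subprime → no collateral:
  Under separation the lender infers type exactly: collateral → creditworthy (pays 250), no collateral → subprime (pays 157).
  Creditworthy: collateral gives 250 − 21 = 229; no collateral gives 157 − 17 = 140. No deviation. ✓
  Subprime: no collateral gives 157 − 20 = 137; collateral gives 250 − 82 = 168. Would deviate. ✗
Try creditworthy → no collateral, subprime → collateral:
  Under separation the lender infers type exactly: no collateral → creditworthy (pays 250), collateral → subprime (pays 157).
  Creditworthy: no collateral gives 250 − 17 = 233; collateral gives 157 − 21 = 136. No deviation. ✓
  Subprime: collateral gives 157 − 82 = 75; no collateral gives 250 − 20 = 230. Would deviate. ✗
Neither assignment is incentive-compatible.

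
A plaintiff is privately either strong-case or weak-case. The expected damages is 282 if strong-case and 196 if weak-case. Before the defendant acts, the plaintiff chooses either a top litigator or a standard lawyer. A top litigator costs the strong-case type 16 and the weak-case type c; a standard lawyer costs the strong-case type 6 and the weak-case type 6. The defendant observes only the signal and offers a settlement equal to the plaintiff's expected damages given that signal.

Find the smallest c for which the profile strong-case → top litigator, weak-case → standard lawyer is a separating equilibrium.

Under separation: top litigator → strong-case (pays 282); standard lawyer → weak-case (pays 196).
Strong-case: 282 − 16 = 266 ≥ 196 − 6 = 190. Holds regardless of c. ✓
Weak-case: 196 − 6 ≥ 282 − c, so c ≥ 282 − 190 = 92.

92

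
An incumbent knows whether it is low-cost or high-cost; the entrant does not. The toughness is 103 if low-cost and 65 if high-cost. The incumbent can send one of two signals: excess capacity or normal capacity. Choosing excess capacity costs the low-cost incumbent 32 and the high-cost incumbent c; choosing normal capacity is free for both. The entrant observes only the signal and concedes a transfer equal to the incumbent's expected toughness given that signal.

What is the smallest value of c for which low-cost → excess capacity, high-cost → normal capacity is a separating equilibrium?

Under separation: excess capacity → low-cost (pays 103); normal capacity → high-cost (pays 65).
Low-cost: 103 − 32 = 71 ≥ 65 − 0 = 65. Holds regardless of c. ✓
High-cost: 65 − 0 ≥ 103 − c, so c ≥ 103 − 65 = 38.

38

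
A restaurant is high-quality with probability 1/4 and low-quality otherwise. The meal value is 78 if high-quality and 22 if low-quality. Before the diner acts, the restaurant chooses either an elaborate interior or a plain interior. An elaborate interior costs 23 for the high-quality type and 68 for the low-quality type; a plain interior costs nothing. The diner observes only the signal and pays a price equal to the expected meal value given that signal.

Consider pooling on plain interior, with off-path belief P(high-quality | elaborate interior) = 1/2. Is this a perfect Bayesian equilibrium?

Yes

At the pooled signal (plain interior) the diner holds the prior 1/4 and pays 1/4·78 + 3/4·22 = 36. Off-path (elaborate interior) belief 1/2 gives 1/2·78 + 1/2·22 = 50.
High-quality: plain interior gives 36 − 0 = 36; elaborate interior gives 50 − 23 = 27. Stays. ✓
Low-quality: plain interior gives 36 − 0 = 36; elaborate interior gives 50 − 68 = -18. Stays. ✓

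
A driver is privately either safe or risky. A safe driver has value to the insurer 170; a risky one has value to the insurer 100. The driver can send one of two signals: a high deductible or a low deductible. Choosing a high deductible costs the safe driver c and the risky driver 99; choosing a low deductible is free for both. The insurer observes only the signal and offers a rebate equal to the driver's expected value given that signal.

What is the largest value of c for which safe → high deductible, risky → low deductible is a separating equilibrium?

70

Under separation: high deductible → safe (pays 170); low deductible → risky (pays 100).
Risky: 100 − 0 = 100 ≥ 170 − 99 = 71. Holds regardless of c. ✓
Safe: 170 − c ≥ 100 − 0, so c ≤ 170 − 100 = 70.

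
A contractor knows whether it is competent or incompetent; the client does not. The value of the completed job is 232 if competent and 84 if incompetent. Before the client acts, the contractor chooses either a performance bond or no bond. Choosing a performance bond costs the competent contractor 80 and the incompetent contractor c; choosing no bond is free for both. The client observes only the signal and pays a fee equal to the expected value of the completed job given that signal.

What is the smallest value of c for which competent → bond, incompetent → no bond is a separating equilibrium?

Under separation: bond → competent (pays 232); no bond → incompetent (pays 84).
Competent: 232 − 80 = 152 ≥ 84 − 0 = 84. Holds regardless of c. ✓
Incompetent: 84 − 0 ≥ 232 − c, so c ≥ 232 − 84 = 148.

148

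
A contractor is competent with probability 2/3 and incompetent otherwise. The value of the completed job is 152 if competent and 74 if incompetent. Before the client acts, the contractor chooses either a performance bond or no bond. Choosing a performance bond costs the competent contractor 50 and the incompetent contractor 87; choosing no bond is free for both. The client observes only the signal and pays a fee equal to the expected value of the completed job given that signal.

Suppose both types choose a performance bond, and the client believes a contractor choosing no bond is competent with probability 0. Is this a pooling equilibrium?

On the equilibrium path (bond) the client holds the prior 2/3 and pays 2/3·152 + 1/3·74 = 126. Off-path (no bond) belief 0 gives 0·152 + 1·74 = 74.
Competent: bond gives 126 − 50 = 76; no bond gives 74 − 0 = 74. Stays. ✓
Incompetent: bond gives 126 − 87 = 39; no bond gives 74 − 0 = 74. Deviates. ✗

No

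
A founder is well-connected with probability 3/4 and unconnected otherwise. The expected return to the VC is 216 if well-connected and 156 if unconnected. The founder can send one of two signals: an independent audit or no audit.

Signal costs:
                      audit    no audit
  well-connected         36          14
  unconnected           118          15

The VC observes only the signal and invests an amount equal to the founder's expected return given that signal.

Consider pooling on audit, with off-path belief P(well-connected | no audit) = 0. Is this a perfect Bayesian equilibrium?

At the pooled signal (audit) the VC holds the prior 3/4 and pays 3/4·216 + 1/4·156 = 201. Off-path (no audit) belief 0 gives 0·216 + 1·156 = 156.
Well-connected: audit gives 201 − 36 = 165; no audit gives 156 − 14 = 142. Stays. ✓
Unconnected: audit gives 201 − 118 = 83; no audit gives 156 − 15 = 141. Deviates. ✗

No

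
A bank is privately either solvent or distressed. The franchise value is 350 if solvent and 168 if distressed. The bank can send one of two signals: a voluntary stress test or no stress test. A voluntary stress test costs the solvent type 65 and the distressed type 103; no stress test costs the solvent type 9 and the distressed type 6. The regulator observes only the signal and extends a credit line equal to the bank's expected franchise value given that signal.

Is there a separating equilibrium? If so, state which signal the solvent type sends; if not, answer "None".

None

Try solvent → stress test, distressed → no stress test:
  If types separate, stress test earns payment 350 and no stress test earns 168.
  Solvent: stress test gives 350 − 65 = 285; no stress test gives 168 − 9 = 159. No deviation. ✓
  Distressed: no stress test gives 168 − 6 = 162; stress test gives 350 − 103 = 247. Would deviate. ✗
Try solvent → no stress test, distressed → stress test:
  If types separate, no stress test earns payment 350 and stress test earns 168.
  Solvent: no stress test gives 350 − 9 = 341; stress test gives 168 − 65 = 103. No deviation. ✓
  Distressed: stress test gives 168 − 103 = 65; no stress test gives 350 − 6 = 344. Would deviate. ✗
Neither assignment is incentive-compatible.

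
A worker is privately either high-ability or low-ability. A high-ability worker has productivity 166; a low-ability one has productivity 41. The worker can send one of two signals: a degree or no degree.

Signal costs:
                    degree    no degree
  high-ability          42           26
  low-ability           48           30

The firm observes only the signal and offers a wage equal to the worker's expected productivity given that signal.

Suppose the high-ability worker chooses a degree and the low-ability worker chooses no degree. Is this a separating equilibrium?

No

If types separate, degree earns payment 166 and no degree earns 41.
High-ability: degree gives 166 − 42 = 124; no degree gives 41 − 26 = 15. No deviation. ✓
Low-ability: no degree gives 41 − 30 = 11; degree gives 166 − 48 = 118. Would deviate. ✗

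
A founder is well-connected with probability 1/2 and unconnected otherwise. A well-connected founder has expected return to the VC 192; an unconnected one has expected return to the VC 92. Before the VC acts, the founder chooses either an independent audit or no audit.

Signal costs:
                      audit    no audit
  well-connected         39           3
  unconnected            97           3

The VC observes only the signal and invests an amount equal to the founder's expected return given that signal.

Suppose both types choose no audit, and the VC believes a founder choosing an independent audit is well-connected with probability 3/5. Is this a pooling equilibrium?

Yes

At the pooled signal (no audit) the VC holds the prior 1/2 and pays 1/2·192 + 1/2·92 = 142. Off-path (audit) belief 3/5 gives 3/5·192 + 2/5·92 = 152.
Well-connected: no audit gives 142 − 3 = 139; audit gives 152 − 39 = 113. Stays. ✓
Unconnected: no audit gives 142 − 3 = 139; audit gives 152 − 97 = 55. Stays. ✓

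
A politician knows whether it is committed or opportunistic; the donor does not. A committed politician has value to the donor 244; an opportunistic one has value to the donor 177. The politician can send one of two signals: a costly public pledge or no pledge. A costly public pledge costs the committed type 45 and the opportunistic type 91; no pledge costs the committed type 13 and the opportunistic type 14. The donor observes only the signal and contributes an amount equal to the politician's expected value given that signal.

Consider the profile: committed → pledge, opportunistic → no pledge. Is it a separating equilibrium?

Yes

If types separate, pledge earns payment 244 and no pledge earns 177.
Committed: pledge gives 244 − 45 = 199; no pledge gives 177 − 13 = 164. No deviation. ✓
Opportunistic: no pledge gives 177 − 14 = 163; pledge gives 244 − 91 = 153. No deviation. ✓
Neither type gains from mimicking the other.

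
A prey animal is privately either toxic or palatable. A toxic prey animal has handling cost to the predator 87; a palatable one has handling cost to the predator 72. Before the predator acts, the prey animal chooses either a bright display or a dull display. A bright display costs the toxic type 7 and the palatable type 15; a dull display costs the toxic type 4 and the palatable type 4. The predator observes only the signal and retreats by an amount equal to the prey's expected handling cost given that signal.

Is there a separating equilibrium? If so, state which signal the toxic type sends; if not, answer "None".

None

Try toxic → bright display, palatable → dull display:
  Under separation the predator infers type exactly: bright display → toxic (pays 87), dull display → palatable (pays 72).
  Toxic: bright display gives 87 − 7 = 80; dull display gives 72 − 4 = 68. No deviation. ✓
  Palatable: dull display gives 72 − 4 = 68; bright display gives 87 − 15 = 72. Would deviate. ✗
Try toxic → dull display, palatable → bright display:
  Under separation the predator infers type exactly: dull display → toxic (pays 87), bright display → palatable (pays 72).
  Toxic: dull display gives 87 − 4 = 83; bright display gives 72 − 7 = 65. No deviation. ✓
  Palatable: bright display gives 72 − 15 = 57; dull display gives 87 − 4 = 83. Would deviate. ✗
Neither assignment is incentive-compatible.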